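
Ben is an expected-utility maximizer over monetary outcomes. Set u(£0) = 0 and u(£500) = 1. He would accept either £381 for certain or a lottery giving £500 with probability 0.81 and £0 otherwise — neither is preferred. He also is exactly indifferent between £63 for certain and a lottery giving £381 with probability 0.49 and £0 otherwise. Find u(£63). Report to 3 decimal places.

0.397

First, u(£381) = 0.81·u(£500) + 0.19·u(£0) = 0.81.
Then u(£63) = 0.49·u(£381) + 0.51·u(£0) = 0.49·0.81 + 0.51·0.00 = 0.3969.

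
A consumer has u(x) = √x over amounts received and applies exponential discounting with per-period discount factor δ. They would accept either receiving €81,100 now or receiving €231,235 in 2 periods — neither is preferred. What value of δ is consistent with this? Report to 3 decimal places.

Equating discounted utilities: u(81100) = δ^2·u(231235) ⇒ δ^2 = u(81100)/u(231235).
Since u(x) = √x, δ^2 = √(81100/231235) = 0.59222.
So δ = 0.59222^(1/2) ≈ 0.770.

δ ≈ 0.770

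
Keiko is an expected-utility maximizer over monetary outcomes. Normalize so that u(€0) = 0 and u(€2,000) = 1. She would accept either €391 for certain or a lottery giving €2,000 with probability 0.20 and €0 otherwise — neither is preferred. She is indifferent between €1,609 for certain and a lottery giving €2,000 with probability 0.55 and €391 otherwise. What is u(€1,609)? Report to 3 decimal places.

The first gamble pins u(€391): it must equal 0.20·1 + 0.80·0 = 0.20.
Chaining: u(€1,609) = 0.55·1.00 + 0.45·0.20 = 0.6400.

0.640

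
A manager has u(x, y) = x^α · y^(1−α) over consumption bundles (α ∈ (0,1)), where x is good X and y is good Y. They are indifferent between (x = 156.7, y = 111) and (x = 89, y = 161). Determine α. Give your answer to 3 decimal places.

Set the two utilities equal: 156.7^α·111^(1−α) = 89^α·161^(1−α).
Rearrange to (156.7/89)^α = (161/111)^(1−α) and take logs: α·0.565697 = (1−α)·0.371874.
Thus α·(0.937571) = 0.371874, so α = 0.371874/0.937571 ≈ 0.397.

α ≈ 0.397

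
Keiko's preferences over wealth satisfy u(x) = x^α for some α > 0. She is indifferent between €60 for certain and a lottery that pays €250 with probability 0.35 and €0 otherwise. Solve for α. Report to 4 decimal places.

The lottery's expected utility is 0.35·u(250) + 0.65·u(0) = 0.35·250^α (since u(0) = 0 for α > 0).
Equating: 60^α = 0.35·250^α, i.e. 0.2400^α = 0.35.
Taking logs: α·ln(60/250) = ln(0.35), so α = -1.0498221 / -1.4271164 ≈ 0.7356.

α ≈ 0.7356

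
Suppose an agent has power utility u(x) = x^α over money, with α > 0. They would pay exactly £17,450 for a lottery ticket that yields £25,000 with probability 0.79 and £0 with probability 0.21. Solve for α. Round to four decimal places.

The lottery's expected utility is 0.79·u(25000) + 0.21·u(0) = 0.79·25000^α (since u(0) = 0 for α > 0).
Equating: 17450^α = 0.79·25000^α, i.e. 0.6980^α = 0.79.
Taking logs: α·ln(17450/25000) = ln(0.79), so α = -0.2357223 / -0.3595362 ≈ 0.6556.

α ≈ 0.6556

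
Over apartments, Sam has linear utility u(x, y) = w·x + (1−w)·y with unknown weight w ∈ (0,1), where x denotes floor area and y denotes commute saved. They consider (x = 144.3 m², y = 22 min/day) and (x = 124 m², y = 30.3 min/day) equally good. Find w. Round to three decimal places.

w = 0.290

Indifference: w·144.3 + (1−w)·22 = w·124 + (1−w)·30.3.
Rearranging, 20.3·w − 8.3·(1−w) = 0.
Hence w = 8.3/(20.3+8.3) = 8.3/28.6 = 0.290.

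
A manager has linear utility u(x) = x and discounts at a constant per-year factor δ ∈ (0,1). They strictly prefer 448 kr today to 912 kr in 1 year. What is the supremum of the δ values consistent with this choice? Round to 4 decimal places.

Comparing present values: 448 > δ·912.
Dividing through by 912 gives δ < 0.49123.

δ < 0.4912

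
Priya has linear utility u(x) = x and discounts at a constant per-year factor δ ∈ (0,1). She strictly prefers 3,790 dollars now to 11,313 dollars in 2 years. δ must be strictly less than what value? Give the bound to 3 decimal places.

The preference means 3790 > δ^2·11313.
Dividing by 11313: δ^2 < 0.33501. Both sides are positive, so the square root keeps the direction.
δ < (3790/11313)^(1/2) ≈ 0.579.

δ < 0.579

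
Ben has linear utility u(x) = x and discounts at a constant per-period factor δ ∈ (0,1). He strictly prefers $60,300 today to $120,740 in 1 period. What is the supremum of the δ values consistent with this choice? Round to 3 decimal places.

Comparing present values: 60300 > δ·120740.
Dividing through by 120740 gives δ < 0.49942.

δ < 0.499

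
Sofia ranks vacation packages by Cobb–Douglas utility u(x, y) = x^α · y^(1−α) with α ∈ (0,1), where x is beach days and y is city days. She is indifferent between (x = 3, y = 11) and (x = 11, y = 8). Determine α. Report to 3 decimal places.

Indifference: 3^α · 11^(1−α) = 11^α · 8^(1−α).
Rearrange to (3/11)^α = (8/11)^(1−α) and take logs: α·-1.299283 = (1−α)·-0.318454.
Thus α·(-1.617737) = -0.318454, so α = -0.318454/-1.617737 ≈ 0.197.

α ≈ 0.197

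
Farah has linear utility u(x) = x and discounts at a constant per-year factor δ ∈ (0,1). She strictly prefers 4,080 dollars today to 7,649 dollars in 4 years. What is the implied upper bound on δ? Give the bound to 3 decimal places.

Under u(x) = x this choice says 4080 > δ^4·7649.
So δ^4 < 4080/7649 = 0.53340; taking the 4th root of both positive sides preserves the inequality.
δ < (4080/7649)^(1/4) ≈ 0.855.

δ < 0.855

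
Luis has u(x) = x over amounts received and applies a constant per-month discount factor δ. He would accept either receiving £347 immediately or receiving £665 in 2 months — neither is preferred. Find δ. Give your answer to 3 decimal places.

Equating discounted utilities: u(347) = δ^2·u(665) ⇒ δ^2 = u(347)/u(665).
With u(x) = x: δ^2 = 347/665 = 0.52180.
So δ = 0.52180^(1/2) ≈ 0.722.

δ ≈ 0.722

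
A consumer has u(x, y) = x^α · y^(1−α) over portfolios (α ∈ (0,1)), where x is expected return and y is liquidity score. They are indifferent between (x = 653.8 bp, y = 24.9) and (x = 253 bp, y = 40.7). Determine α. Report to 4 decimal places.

Indifference: 653.8^α · 24.9^(1−α) = 253^α · 40.7^(1−α).
Taking logs: α·ln 653.8 + (1−α)·ln 24.9 = α·ln 253 + (1−α)·ln 40.7, i.e. α·0.9494120 = (1−α)·0.4913603.
Thus α·(1.4407723) = 0.4913603, so α = 0.4913603/1.4407723 ≈ 0.3410.

α ≈ 0.3410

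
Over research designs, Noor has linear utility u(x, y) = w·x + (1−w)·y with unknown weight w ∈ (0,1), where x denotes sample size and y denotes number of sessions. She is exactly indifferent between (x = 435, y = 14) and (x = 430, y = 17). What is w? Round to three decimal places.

w = 0.375

Equating utilities: w·435 + (1−w)·14 = w·430 + (1−w)·17.
Collecting terms: w·5 = (1−w)·3.
So w/(1−w) = 3/5 = 0.6000, giving w = 3/(5+3) = 0.375.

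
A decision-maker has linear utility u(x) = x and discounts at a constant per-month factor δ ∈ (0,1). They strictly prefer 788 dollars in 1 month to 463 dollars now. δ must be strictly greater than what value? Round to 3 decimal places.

Under u(x) = x this choice says 463 < δ·788.
Dividing through by 788 gives δ > 0.58756.

δ > 0.588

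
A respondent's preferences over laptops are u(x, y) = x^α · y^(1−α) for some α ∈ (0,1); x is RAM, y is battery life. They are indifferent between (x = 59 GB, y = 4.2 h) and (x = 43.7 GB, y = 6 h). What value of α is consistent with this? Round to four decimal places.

Indifference: 59^α · 4.2^(1−α) = 43.7^α · 6^(1−α).
(59/43.7)^α = (6/4.2)^(1−α); take logs: α·ln(59/43.7) = (1−α)·ln(6/4.2), i.e. α·0.3001893 = (1−α)·0.3566749.
Thus α·(0.6568642) = 0.3566749, so α = 0.3566749/0.6568642 ≈ 0.5430.

α ≈ 0.5430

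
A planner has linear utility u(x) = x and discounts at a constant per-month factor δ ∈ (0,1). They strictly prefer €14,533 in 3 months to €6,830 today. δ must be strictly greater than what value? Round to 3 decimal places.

The preference means 6830 < δ^3·14533.
So δ^3 > 6830/14533 = 0.46996; taking the cube root of both positive sides preserves the inequality.
δ > 0.46996^(1/3) = 0.777.

δ > 0.777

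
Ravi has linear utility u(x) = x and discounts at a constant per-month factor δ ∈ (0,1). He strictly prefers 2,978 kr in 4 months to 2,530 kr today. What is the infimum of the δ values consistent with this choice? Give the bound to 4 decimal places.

δ > 0.9601

Comparing present values: 2530 < δ^4·2978.
Dividing by 2978: δ^4 > 0.84956. Both sides are positive, so the 4th root keeps the direction.
δ > (2530/2978)^(1/4) ≈ 0.9601.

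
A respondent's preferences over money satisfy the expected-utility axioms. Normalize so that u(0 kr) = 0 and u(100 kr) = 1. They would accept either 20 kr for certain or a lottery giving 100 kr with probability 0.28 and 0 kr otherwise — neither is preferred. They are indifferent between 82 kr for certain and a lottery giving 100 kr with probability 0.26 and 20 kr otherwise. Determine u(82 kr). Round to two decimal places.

0.47

The first gamble pins u(20 kr): it must equal 0.28·1 + 0.72·0 = 0.28.
Then u(82 kr) = 0.26·u(100 kr) + 0.74·u(20 kr) = 0.26·1.00 + 0.74·0.28 = 0.4672.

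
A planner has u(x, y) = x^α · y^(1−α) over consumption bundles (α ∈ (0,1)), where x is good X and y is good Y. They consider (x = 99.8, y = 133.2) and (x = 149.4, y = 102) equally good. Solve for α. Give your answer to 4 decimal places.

Indifference: 99.8^α · 133.2^(1−α) = 149.4^α · 102^(1−α).
Taking logs: α·ln 99.8 + (1−α)·ln 133.2 = α·ln 149.4 + (1−α)·ln 102, i.e. α·-0.4034591 = (1−α)·-0.2668789.
With A = -0.4034591 and B = -0.2668789: α·A = (1−α)·B, so α = B/(A+B) = -0.2668789/-0.6703380 ≈ 0.3981.

α ≈ 0.3981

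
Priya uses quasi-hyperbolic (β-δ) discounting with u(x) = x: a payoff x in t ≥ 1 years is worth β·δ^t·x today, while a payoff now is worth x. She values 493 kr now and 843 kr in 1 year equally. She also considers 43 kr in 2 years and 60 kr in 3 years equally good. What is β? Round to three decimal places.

From the later pair, β·δ^2·43 = β·δ^3·60; dividing through, δ = 43/60 = 0.71667.
Substituting δ into 493 = β·δ·843: β = 493/(604.150) ≈ 0.816.

β ≈ 0.816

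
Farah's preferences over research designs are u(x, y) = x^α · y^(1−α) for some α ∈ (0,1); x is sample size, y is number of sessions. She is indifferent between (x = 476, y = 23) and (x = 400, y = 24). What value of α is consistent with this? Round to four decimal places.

α ≈ 0.1966

Set the two utilities equal: 476^α·23^(1−α) = 400^α·24^(1−α).
(476/400)^α = (24/23)^(1−α); take logs: α·ln(476/400) = (1−α)·ln(24/23), i.e. α·0.1739533 = (1−α)·0.0425596.
Thus α·(0.2165129) = 0.0425596, so α = 0.0425596/0.2165129 ≈ 0.1966.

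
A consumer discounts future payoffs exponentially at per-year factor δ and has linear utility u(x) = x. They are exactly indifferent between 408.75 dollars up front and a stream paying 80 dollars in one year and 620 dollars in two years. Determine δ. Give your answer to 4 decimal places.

The stream is worth 80δ + 620δ² today, so 80δ + 620δ² = 408.75.
Rearranged: 620δ² + 80δ − 408.75 = 0.
The positive root is δ = [−80 + √(80² + 4·620·408.75)] / (2·620) = (−80 + 1010.000)/1240 ≈ 0.7500.

δ ≈ 0.7500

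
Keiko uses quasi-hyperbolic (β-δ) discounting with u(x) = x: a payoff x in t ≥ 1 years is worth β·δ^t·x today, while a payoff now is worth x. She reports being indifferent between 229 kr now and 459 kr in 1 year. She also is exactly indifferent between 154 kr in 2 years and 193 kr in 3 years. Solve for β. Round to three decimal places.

The second indifference involves only future payoffs, so β cancels: β·δ^2·154 = β·δ^3·193, giving δ = 154/193 = 0.79793.
The first indifference: 229 = β·δ·459, so β = 229/(δ·459) = 229/(0.79793·459) ≈ 0.625.

β ≈ 0.625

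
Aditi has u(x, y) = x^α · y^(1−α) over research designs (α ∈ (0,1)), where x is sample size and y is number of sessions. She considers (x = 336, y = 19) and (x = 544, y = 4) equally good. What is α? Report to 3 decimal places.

α ≈ 0.764

The Cobb–Douglas utilities coincide, so 336^α·19^(1−α) = 544^α·4^(1−α).
(336/544)^α = (4/19)^(1−α); take logs: α·ln(336/544) = (1−α)·ln(4/19), i.e. α·-0.481838 = (1−α)·-1.558145.
So α/(1−α) = (-1.558145)/(-0.481838) = 3.233753, and α = 3.233753/4.233753 ≈ 0.764.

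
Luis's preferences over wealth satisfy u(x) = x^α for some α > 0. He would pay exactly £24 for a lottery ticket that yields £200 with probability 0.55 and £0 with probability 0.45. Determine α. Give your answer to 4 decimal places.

Since u(0) = 0, the lottery's EU is 0.55·200^α.
Setting u(24) equal to that: 24^α = 0.55·200^α ⇒ (24/200)^α = 0.55.
Take logs: α = ln 0.55 / ln(24/200) ≈ 0.281964.

α ≈ 0.2820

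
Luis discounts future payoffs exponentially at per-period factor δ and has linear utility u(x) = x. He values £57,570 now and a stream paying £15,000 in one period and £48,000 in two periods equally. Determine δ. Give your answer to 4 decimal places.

δ ≈ 0.9500

Equating present values: 57570 = 15000δ + 48000δ².
Rearranged: 48000δ² + 15000δ − 57570 = 0.
By the quadratic formula (taking the positive root), δ = (−15000 + √11278440000.00) / 96000 ≈ 0.9500.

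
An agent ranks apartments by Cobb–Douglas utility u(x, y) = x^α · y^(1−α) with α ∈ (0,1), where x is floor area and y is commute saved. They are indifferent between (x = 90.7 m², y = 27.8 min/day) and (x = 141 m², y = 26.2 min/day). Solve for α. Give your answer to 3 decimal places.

α ≈ 0.118

Set the two utilities equal: 90.7^α·27.8^(1−α) = 141^α·26.2^(1−α).
Taking logs: α·ln 90.7 + (1−α)·ln 27.8 = α·ln 141 + (1−α)·ln 26.2, i.e. α·-0.441203 = (1−α)·-0.059277.
So α/(1−α) = (-0.059277)/(-0.441203) = 0.134353, and α = 0.134353/1.134353 ≈ 0.118.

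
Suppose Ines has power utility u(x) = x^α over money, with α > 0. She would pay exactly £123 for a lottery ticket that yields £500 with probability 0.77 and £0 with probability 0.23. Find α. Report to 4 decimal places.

EU(lottery) = 0.77·500^α + 0.23·0 = 0.77·500^α.
Setting u(123) equal to that: 123^α = 0.77·500^α ⇒ (123/500)^α = 0.77.
Taking logs: α·ln(123/500) = ln(0.77), so α = -0.2613648 / -1.4024237 ≈ 0.1864.

α ≈ 0.1864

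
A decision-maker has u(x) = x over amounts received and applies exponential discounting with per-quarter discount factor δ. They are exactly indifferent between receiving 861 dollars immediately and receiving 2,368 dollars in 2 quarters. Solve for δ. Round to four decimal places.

Indifference means u(861) = δ^2 · u(2368), so δ^2 = u(861)/u(2368).
With u(x) = x: δ^2 = 861/2368 = 0.36360.
Hence δ = (0.36360)^(1/2) = 0.602991.

δ ≈ 0.6030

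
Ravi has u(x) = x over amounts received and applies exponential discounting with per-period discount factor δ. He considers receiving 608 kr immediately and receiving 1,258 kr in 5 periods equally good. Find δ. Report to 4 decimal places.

δ ≈ 0.8647

Equating discounted utilities: u(608) = δ^5·u(1258) ⇒ δ^5 = u(608)/u(1258).
With u(x) = x: δ^5 = 608/1258 = 0.48331.
Hence δ = (0.48331)^(1/5) = 0.864658.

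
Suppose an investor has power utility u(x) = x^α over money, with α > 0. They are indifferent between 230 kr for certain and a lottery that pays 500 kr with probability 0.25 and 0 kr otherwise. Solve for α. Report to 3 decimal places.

α ≈ 1.785

The lottery's expected utility is 0.25·u(500) + 0.75·u(0) = 0.25·500^α (since u(0) = 0 for α > 0).
Equating: 230^α = 0.25·500^α, i.e. 0.4600^α = 0.25.
Take logs: α = ln 0.25 / ln(230/500) ≈ 1.78525.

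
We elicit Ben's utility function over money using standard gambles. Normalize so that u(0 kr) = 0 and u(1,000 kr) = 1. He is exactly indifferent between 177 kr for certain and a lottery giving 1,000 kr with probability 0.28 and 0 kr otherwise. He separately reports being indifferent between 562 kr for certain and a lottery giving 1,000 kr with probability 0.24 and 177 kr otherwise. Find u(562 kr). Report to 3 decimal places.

The first gamble pins u(177 kr): it must equal 0.28·1 + 0.72·0 = 0.28.
The second indifference gives u(562 kr) = 0.24·u(1,000 kr) + 0.76·u(177 kr) = 0.24·1.00 + 0.76·0.28 = 0.4528.

0.453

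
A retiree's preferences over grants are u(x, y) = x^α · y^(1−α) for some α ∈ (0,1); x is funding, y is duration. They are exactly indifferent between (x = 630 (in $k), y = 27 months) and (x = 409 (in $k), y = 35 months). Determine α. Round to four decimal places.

α ≈ 0.3753

Set the two utilities equal: 630^α·27^(1−α) = 409^α·35^(1−α).
(630/409)^α = (35/27)^(1−α); take logs: α·ln(630/409) = (1−α)·ln(35/27), i.e. α·0.4320047 = (1−α)·0.2595112.
With A = 0.4320047 and B = 0.2595112: α·A = (1−α)·B, so α = B/(A+B) = 0.2595112/0.6915159 ≈ 0.3753.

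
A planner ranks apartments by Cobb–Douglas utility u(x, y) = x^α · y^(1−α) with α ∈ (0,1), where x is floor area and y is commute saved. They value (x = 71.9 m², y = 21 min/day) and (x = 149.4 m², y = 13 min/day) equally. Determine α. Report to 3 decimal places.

α ≈ 0.396

The Cobb–Douglas utilities coincide, so 71.9^α·21^(1−α) = 149.4^α·13^(1−α).
Taking logs: α·ln 71.9 + (1−α)·ln 21 = α·ln 149.4 + (1−α)·ln 13, i.e. α·-0.731351 = (1−α)·-0.479573.
So α/(1−α) = (-0.479573)/(-0.731351) = 0.655736, and α = 0.655736/1.655736 ≈ 0.396.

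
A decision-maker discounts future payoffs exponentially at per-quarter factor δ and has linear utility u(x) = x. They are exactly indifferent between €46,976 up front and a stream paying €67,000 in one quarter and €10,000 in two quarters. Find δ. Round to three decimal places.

δ ≈ 0.640

Equating present values: 46976 = 67000δ + 10000δ².
So 10000δ² + 67000δ − 46976 = 0.
By the quadratic formula (taking the positive root), δ = (−67000 + √6368040000.00) / 20000 ≈ 0.640.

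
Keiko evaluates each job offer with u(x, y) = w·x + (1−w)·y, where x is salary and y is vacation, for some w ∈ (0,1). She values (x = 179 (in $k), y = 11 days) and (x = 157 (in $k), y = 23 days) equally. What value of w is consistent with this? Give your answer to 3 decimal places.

w = 0.353

Equating utilities: w·179 + (1−w)·11 = w·157 + (1−w)·23.
Collecting terms: w·22 = (1−w)·12.
So w/(1−w) = 12/22 = 0.5455, giving w = 12/(22+12) = 0.353.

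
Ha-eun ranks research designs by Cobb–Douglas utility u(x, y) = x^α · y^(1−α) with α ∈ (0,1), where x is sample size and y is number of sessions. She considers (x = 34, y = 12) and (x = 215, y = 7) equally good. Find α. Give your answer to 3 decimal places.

The Cobb–Douglas utilities coincide, so 34^α·12^(1−α) = 215^α·7^(1−α).
Rearrange to (34/215)^α = (7/12)^(1−α) and take logs: α·-1.844278 = (1−α)·-0.538997.
With A = -1.844278 and B = -0.538997: α·A = (1−α)·B, so α = B/(A+B) = -0.538997/-2.383275 ≈ 0.226.

α ≈ 0.226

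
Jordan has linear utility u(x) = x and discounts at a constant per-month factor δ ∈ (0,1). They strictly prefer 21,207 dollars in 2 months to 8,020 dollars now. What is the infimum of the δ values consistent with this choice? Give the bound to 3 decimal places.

The preference means 8020 < δ^2·21207.
Dividing by 21207: δ^2 > 0.37818. Both sides are positive, so the square root keeps the direction.
δ > (8020/21207)^(1/2) ≈ 0.615.

δ > 0.615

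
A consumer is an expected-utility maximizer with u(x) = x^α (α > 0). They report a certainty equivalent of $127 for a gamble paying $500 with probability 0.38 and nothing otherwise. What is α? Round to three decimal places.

α ≈ 0.706

EU(lottery) = 0.38·500^α + 0.62·0 = 0.38·500^α.
Setting u(127) equal to that: 127^α = 0.38·500^α ⇒ (127/500)^α = 0.38.
α = ln(0.38) / ln(127/500) = -0.967584/-1.370421 ≈ 0.706.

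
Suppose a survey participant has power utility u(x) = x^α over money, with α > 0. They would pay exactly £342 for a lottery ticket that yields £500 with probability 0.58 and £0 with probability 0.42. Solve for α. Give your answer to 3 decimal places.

The lottery's expected utility is 0.58·u(500) + 0.42·u(0) = 0.58·500^α (since u(0) = 0 for α > 0).
Indifference: 342^α = 0.58·500^α, so (342/500)^α = 0.58.
α = ln(0.58) / ln(342/500) = -0.544727/-0.379797 ≈ 1.434.

α ≈ 1.434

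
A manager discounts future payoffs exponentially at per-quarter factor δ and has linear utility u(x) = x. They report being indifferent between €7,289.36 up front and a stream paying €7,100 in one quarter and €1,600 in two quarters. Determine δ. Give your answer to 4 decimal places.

δ ≈ 0.8600

Equating present values: 7289.36 = 7100δ + 1600δ².
Rearranged: 1600δ² + 7100δ − 7289.36 = 0.
δ = (−7100 + √(7100² + 4·1600·7289.36)) / (2·1600) = (−7100 + √97061904.00) / 3200 ≈ 0.8600.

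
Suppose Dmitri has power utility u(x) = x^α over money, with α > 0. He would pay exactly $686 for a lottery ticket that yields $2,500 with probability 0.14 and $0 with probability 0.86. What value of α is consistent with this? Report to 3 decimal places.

Since u(0) = 0, the lottery's EU is 0.14·2500^α.
Indifference: 686^α = 0.14·2500^α, so (686/2500)^α = 0.14.
Take logs: α = ln 0.14 / ln(686/2500) ≈ 1.52038.

α ≈ 1.520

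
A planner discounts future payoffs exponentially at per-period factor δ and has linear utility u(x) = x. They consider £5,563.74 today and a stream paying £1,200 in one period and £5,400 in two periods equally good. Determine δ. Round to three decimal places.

Equating present values: 5563.74 = 1200δ + 5400δ².
Rearranged: 5400δ² + 1200δ − 5563.74 = 0.
The positive root is δ = [−1200 + √(1200² + 4·5400·5563.74)] / (2·5400) = (−1200 + 11028.000)/10800 ≈ 0.910.

δ ≈ 0.910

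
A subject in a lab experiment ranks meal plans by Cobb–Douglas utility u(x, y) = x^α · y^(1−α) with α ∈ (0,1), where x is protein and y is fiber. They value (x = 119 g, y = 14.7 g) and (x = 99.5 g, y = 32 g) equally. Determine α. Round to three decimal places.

α ≈ 0.813

Indifference: 119^α · 14.7^(1−α) = 99.5^α · 32^(1−α).
Taking logs: α·ln 119 + (1−α)·ln 14.7 = α·ln 99.5 + (1−α)·ln 32, i.e. α·0.178966 = (1−α)·0.777888.
With A = 0.178966 and B = 0.777888: α·A = (1−α)·B, so α = B/(A+B) = 0.777888/0.956854 ≈ 0.813.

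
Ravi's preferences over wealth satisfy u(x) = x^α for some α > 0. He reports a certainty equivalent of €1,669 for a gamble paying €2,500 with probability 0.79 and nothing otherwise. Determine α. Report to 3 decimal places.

α ≈ 0.583

The lottery's expected utility is 0.79·u(2500) + 0.21·u(0) = 0.79·2500^α (since u(0) = 0 for α > 0).
Equating: 1669^α = 0.79·2500^α, i.e. 0.6676^α = 0.79.
Taking logs: α·ln(1669/2500) = ln(0.79), so α = -0.235722 / -0.404066 ≈ 0.583.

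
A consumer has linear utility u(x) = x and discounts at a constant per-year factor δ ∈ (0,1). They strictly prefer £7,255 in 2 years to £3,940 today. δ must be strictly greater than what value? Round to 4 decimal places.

Under u(x) = x this choice says 3940 < δ^2·7255.
Dividing by 7255: δ^2 > 0.54307. Both sides are positive, so the square root keeps the direction.
δ > (3940/7255)^(1/2) ≈ 0.7369.

δ > 0.7369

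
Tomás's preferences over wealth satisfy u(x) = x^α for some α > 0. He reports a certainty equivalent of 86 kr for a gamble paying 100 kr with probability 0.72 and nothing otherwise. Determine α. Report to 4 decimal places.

α ≈ 2.1781

The lottery's expected utility is 0.72·u(100) + 0.28·u(0) = 0.72·100^α (since u(0) = 0 for α > 0).
Indifference: 86^α = 0.72·100^α, so (86/100)^α = 0.72.
Take logs: α = ln 0.72 / ln(86/100) ≈ 2.178078.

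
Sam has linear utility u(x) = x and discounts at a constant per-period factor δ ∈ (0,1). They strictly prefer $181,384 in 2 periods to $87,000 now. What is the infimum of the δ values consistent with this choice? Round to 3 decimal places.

Comparing present values: 87000 < δ^2·181384.
Hence δ^2 > 87000/181384 = 0.47965, and x ↦ x^(1/2) is increasing on (0,∞).
δ > 0.47965^(1/2) = 0.693.

δ > 0.693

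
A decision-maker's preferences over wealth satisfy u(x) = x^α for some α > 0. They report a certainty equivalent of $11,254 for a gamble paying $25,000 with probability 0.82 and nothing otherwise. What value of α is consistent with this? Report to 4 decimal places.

EU(lottery) = 0.82·25000^α + 0.18·0 = 0.82·25000^α.
Indifference: 11254^α = 0.82·25000^α, so (11254/25000)^α = 0.82.
Taking logs: α·ln(11254/25000) = ln(0.82), so α = -0.1984509 / -0.7981522 ≈ 0.2486.

α ≈ 0.2486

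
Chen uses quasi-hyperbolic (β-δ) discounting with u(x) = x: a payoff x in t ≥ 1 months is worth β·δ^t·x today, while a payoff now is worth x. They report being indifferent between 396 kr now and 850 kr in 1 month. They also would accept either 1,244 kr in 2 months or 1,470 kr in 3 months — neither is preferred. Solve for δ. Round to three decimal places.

δ ≈ 0.846

Both payoffs in the second observation are in the future, so β drops out: δ^2·1244 = δ^3·1470 ⇒ δ = 1244/1470 = 0.84626.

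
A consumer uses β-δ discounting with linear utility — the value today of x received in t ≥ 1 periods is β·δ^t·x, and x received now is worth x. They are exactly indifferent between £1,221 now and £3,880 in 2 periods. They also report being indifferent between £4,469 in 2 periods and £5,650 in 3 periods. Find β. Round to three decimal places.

Both payoffs in the second observation are in the future, so β drops out: δ^2·4469 = δ^3·5650 ⇒ δ = 4469/5650 = 0.79097.
Now use the now-vs-future pair: 1221 = β·δ^2·3880 gives β = 1221/(0.62564·3880) ≈ 0.503.

β ≈ 0.503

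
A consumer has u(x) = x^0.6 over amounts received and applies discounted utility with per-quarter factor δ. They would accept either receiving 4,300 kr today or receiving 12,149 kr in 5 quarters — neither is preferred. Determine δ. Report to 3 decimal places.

Equating discounted utilities: u(4300) = δ^5·u(12149) ⇒ δ^5 = u(4300)/u(12149).
With u(x) = x^0.6: δ^5 = 4300^0.6/12149^0.6 = (4300/12149)^0.6 = 0.53624.
Taking the 5th root: δ = 0.53624^(1/5) ≈ 0.883.

δ ≈ 0.883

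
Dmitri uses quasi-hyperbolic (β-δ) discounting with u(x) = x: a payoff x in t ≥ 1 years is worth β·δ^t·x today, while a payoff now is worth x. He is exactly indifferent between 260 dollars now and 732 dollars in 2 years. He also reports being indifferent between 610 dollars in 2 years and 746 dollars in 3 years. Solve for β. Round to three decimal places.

From the later pair, β·δ^2·610 = β·δ^3·746; dividing through, δ = 610/746 = 0.81769.
The first indifference: 260 = β·δ^2·732, so β = 260/(δ^2·732) = 260/(0.66862·732) ≈ 0.531.

β ≈ 0.531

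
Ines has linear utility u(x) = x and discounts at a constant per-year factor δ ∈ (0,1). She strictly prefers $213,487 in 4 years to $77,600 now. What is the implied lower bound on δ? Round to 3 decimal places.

δ > 0.776

Comparing present values: 77600 < δ^4·213487.
Dividing by 213487: δ^4 > 0.36349. Both sides are positive, so the 4th root keeps the direction.
δ > 0.36349^(1/4) = 0.776.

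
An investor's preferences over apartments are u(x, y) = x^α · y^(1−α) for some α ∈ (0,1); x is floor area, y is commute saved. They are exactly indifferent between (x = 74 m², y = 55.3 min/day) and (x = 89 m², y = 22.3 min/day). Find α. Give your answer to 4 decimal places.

α ≈ 0.8311

Indifference: 74^α · 55.3^(1−α) = 89^α · 22.3^(1−α).
Taking logs: α·ln 74 + (1−α)·ln 55.3 = α·ln 89 + (1−α)·ln 22.3, i.e. α·-0.1845713 = (1−α)·-0.9081862.
Thus α·(-1.0927575) = -0.9081862, so α = -0.9081862/-1.0927575 ≈ 0.8311.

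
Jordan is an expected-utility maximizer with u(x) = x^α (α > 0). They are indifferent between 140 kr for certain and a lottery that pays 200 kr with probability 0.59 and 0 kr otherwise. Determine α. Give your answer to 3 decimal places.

Since u(0) = 0, the lottery's EU is 0.59·200^α.
Setting u(140) equal to that: 140^α = 0.59·200^α ⇒ (140/200)^α = 0.59.
Taking logs: α·ln(140/200) = ln(0.59), so α = -0.527633 / -0.356675 ≈ 1.479.

α ≈ 1.479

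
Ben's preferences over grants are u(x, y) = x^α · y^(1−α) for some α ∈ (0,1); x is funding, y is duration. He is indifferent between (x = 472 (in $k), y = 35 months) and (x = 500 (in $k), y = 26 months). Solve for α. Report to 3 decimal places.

α ≈ 0.838

The Cobb–Douglas utilities coincide, so 472^α·35^(1−α) = 500^α·26^(1−α).
(472/500)^α = (26/35)^(1−α); take logs: α·ln(472/500) = (1−α)·ln(26/35), i.e. α·-0.057629 = (1−α)·-0.297252.
Thus α·(-0.354881) = -0.297252, so α = -0.297252/-0.354881 ≈ 0.838.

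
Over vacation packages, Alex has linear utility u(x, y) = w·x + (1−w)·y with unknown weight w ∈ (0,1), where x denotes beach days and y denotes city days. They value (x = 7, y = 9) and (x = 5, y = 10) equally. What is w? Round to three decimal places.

w = 0.333

u(7,9) = u(5,10) means w·7 + (1−w)·9 = w·5 + (1−w)·10.
Collecting terms: w·2 = (1−w)·1.
So w/(1−w) = 1/2 = 0.5000, giving w = 1/(2+1) = 0.333.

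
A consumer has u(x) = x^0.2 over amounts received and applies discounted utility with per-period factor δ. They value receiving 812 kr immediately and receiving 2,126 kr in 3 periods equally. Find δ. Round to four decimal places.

Indifference means u(812) = δ^3 · u(2126), so δ^3 = u(812)/u(2126).
With u(x) = x^0.2: δ^3 = 812^0.2/2126^0.2 = (812/2126)^0.2 = 0.82489.
Taking the cube root: δ = 0.82489^(1/3) ≈ 0.9378.

δ ≈ 0.9378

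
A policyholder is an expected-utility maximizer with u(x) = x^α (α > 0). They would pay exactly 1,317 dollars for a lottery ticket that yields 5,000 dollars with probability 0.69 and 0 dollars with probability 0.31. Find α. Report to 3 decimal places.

α ≈ 0.278

EU(lottery) = 0.69·5000^α + 0.31·0 = 0.69·5000^α.
Setting u(1317) equal to that: 1317^α = 0.69·5000^α ⇒ (1317/5000)^α = 0.69.
α = ln(0.69) / ln(1317/5000) = -0.371064/-1.334081 ≈ 0.278.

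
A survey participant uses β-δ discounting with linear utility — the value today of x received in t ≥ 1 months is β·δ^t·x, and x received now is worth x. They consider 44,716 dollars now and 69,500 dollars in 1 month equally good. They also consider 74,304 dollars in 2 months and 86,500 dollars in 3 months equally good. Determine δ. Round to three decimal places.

δ ≈ 0.859

Both payoffs in the second observation are in the future, so β drops out: δ^2·74304 = δ^3·86500 ⇒ δ = 74304/86500 = 0.85901.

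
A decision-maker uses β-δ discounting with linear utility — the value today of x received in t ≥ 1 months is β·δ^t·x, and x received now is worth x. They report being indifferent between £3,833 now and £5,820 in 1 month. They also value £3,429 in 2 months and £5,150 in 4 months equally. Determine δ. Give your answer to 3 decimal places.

δ ≈ 0.816

Both payoffs in the second observation are in the future, so β drops out: δ^2·3429 = δ^4·5150 ⇒ δ^2 = 3429/5150 = 0.66583, so δ = 0.81598.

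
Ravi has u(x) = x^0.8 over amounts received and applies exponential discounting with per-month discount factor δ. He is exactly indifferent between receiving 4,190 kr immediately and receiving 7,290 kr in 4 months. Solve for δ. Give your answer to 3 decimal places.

δ ≈ 0.895

Equating discounted utilities: u(4190) = δ^4·u(7290) ⇒ δ^4 = u(4190)/u(7290).
Since u(x) = x^0.8, δ^4 = (4190/7290)^0.8 = 0.57476^0.8 = 0.64208.
Hence δ = (0.64208)^(1/4) = 0.89515.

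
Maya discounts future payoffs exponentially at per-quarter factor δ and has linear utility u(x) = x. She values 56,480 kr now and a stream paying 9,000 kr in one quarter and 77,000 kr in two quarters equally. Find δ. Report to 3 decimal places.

δ ≈ 0.800

The stream is worth 9000δ + 77000δ² today, so 9000δ + 77000δ² = 56480.
So 77000δ² + 9000δ − 56480 = 0.
By the quadratic formula (taking the positive root), δ = (−9000 + √17476840000.00) / 154000 ≈ 0.800.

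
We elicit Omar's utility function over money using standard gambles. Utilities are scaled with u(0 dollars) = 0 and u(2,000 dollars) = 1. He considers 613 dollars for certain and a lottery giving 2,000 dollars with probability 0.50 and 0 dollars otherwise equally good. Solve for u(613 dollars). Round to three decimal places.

0.500

The indifference gives u(613 dollars) = 0.50·u(2,000 dollars) + 0.50·u(0 dollars) = 0.50·1 + 0.50·0 = 0.50.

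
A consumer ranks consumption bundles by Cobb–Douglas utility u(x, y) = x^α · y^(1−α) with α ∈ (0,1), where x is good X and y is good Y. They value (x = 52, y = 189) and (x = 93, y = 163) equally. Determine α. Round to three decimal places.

The Cobb–Douglas utilities coincide, so 52^α·189^(1−α) = 93^α·163^(1−α).
(52/93)^α = (163/189)^(1−α); take logs: α·ln(52/93) = (1−α)·ln(163/189), i.e. α·-0.581356 = (1−α)·-0.147997.
Thus α·(-0.729353) = -0.147997, so α = -0.147997/-0.729353 ≈ 0.203.

α ≈ 0.203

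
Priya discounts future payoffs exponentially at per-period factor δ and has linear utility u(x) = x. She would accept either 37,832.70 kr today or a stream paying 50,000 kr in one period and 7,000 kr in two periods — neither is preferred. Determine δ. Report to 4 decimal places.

Equating present values: 37832.70 = 50000δ + 7000δ².
So 7000δ² + 50000δ − 37832.70 = 0.
By the quadratic formula (taking the positive root), δ = (−50000 + √3559315600.00) / 14000 ≈ 0.6900.

δ ≈ 0.6900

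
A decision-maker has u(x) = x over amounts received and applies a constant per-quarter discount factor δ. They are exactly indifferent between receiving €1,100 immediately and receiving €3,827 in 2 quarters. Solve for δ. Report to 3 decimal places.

δ ≈ 0.536

Indifference means u(1100) = δ^2 · u(3827), so δ^2 = u(1100)/u(3827).
With u(x) = x: δ^2 = 1100/3827 = 0.28743.
So δ = 0.28743^(1/2) ≈ 0.536.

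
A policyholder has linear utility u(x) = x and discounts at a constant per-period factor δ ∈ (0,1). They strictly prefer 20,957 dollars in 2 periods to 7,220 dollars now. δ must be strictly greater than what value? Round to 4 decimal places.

Comparing present values: 7220 < δ^2·20957.
Dividing by 20957: δ^2 > 0.34451. Both sides are positive, so the square root keeps the direction.
δ > 0.34451^(1/2) = 0.5870.

δ > 0.5870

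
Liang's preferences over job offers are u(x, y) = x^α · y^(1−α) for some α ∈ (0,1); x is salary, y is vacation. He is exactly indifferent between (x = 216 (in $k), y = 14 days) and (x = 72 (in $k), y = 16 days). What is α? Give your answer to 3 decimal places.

Set the two utilities equal: 216^α·14^(1−α) = 72^α·16^(1−α).
Taking logs: α·ln 216 + (1−α)·ln 14 = α·ln 72 + (1−α)·ln 16, i.e. α·1.098612 = (1−α)·0.133531.
So α/(1−α) = (0.133531)/(1.098612) = 0.121545, and α = 0.121545/1.121545 ≈ 0.108.

α ≈ 0.108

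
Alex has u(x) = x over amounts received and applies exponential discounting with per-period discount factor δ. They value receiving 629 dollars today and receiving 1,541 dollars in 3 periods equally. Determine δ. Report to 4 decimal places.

Indifference means u(629) = δ^3 · u(1541), so δ^3 = u(629)/u(1541).
With u(x) = x: δ^3 = 629/1541 = 0.40818.
Taking the cube root: δ = 0.40818^(1/3) ≈ 0.7418.

δ ≈ 0.7418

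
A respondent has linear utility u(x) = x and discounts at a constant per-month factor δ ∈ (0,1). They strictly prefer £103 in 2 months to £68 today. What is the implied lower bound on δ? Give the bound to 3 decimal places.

δ > 0.813

Under u(x) = x this choice says 68 < δ^2·103.
Hence δ^2 > 68/103 = 0.66019, and x ↦ x^(1/2) is increasing on (0,∞).
δ > 0.66019^(1/2) = 0.813.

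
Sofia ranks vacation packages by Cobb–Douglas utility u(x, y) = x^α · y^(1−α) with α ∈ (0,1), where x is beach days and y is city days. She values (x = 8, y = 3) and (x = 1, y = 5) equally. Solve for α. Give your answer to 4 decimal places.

α ≈ 0.1972

Set the two utilities equal: 8^α·3^(1−α) = 1^α·5^(1−α).
(8/1)^α = (5/3)^(1−α); take logs: α·ln(8/1) = (1−α)·ln(5/3), i.e. α·2.0794415 = (1−α)·0.5108256.
Thus α·(2.5902671) = 0.5108256, so α = 0.5108256/2.5902671 ≈ 0.1972.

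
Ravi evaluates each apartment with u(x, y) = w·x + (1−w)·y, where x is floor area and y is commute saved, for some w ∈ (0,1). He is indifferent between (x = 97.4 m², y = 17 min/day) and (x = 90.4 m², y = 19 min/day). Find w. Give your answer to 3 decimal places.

w = 0.222

Indifference: w·97.4 + (1−w)·17 = w·90.4 + (1−w)·19.
Rearranging, 7·w − 2·(1−w) = 0.
Hence w = 2/(7+2) = 2/9 = 0.222.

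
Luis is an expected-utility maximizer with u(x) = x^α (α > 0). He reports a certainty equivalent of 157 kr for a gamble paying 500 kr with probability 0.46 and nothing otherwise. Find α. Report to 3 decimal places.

α ≈ 0.670

EU(lottery) = 0.46·500^α + 0.54·0 = 0.46·500^α.
Setting u(157) equal to that: 157^α = 0.46·500^α ⇒ (157/500)^α = 0.46.
Taking logs: α·ln(157/500) = ln(0.46), so α = -0.776529 / -1.158362 ≈ 0.670.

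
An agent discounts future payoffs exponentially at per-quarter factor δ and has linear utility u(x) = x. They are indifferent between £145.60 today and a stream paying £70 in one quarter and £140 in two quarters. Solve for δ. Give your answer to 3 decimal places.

The stream is worth 70δ + 140δ² today, so 70δ + 140δ² = 145.60.
Rearranged: 140δ² + 70δ − 145.60 = 0.
The positive root is δ = [−70 + √(70² + 4·140·145.60)] / (2·140) = (−70 + 294.000)/280 ≈ 0.800.

δ ≈ 0.800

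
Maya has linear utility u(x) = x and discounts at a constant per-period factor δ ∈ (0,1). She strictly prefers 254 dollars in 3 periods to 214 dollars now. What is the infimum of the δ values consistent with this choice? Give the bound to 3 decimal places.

δ > 0.944

Under u(x) = x this choice says 214 < δ^3·254.
Hence δ^3 > 214/254 = 0.84252, and x ↦ x^(1/3) is increasing on (0,∞).
δ > (214/254)^(1/3) ≈ 0.944.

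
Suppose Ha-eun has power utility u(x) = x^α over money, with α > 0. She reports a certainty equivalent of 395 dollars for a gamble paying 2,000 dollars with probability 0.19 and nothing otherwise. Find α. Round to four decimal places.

α ≈ 1.0239

The lottery's expected utility is 0.19·u(2000) + 0.81·u(0) = 0.19·2000^α (since u(0) = 0 for α > 0).
Equating: 395^α = 0.19·2000^α, i.e. 0.1975^α = 0.19.
Taking logs: α·ln(395/2000) = ln(0.19), so α = -1.6607312 / -1.6220167 ≈ 1.0239.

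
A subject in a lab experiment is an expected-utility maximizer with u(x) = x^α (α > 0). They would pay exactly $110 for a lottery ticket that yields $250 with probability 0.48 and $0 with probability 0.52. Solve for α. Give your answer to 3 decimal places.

α ≈ 0.894

EU(lottery) = 0.48·250^α + 0.52·0 = 0.48·250^α.
Equating: 110^α = 0.48·250^α, i.e. 0.4400^α = 0.48.
α = ln(0.48) / ln(110/250) = -0.733969/-0.820981 ≈ 0.894.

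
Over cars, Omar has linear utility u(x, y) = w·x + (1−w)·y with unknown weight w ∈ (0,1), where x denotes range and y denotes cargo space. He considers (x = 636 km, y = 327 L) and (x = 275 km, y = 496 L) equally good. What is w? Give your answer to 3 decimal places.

w = 0.319

Indifference: w·636 + (1−w)·327 = w·275 + (1−w)·496.
w·(636−275) = (1−w)·(496−327), i.e. w·361 = (1−w)·169.
The marginal rate of substitution is 169/361, so w = 169/(361+169) = 0.319.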